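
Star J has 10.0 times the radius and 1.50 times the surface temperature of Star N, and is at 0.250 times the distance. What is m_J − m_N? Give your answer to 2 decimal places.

-9.77

L_J/L_N = (10.0)²(1.50)⁴ = 506.2.
F_J/F_N = (L_J/L_N)/(d_J/d_N)² = 506.2/0.06250 = 8100.
m_J − m_N = −2.5 log₁₀(8100) = -9.77.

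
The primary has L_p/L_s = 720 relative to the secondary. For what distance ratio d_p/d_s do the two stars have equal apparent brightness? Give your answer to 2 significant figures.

Equal flux requires L_p/d_p² = L_s/d_s², so d_p/d_s = √(L_p/L_s)
= √(720) = 26.83.

27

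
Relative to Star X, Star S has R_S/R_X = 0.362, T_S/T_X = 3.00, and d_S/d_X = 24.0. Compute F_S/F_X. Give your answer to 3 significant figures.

0.0184

L_S/L_X = (R_S/R_X)²(T_S/T_X)⁴ = (0.362)² × (3.00)⁴ = 10.61.
F_S/F_X = (L_S/L_X)/(d_S/d_X)² = 10.61 / (24.0)² = 0.01843.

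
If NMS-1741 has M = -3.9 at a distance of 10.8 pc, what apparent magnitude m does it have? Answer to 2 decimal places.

m = M + 5 log₁₀(d/10 pc) = -3.9 + 5 log₁₀(10.8/10)
  = -3.9 + 5 × 0.033 = -3.9 + 0.17 = -3.73.

-3.73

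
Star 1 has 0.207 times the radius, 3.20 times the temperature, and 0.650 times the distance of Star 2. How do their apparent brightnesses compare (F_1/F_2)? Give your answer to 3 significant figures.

10.6

L_1/L_2 = (R_1/R_2)²(T_1/T_2)⁴ = (0.207)² × (3.20)⁴ = 4.493.
F_1/F_2 = (L_1/L_2)/(d_1/d_2)² = 4.493 / (0.650)² = 10.63.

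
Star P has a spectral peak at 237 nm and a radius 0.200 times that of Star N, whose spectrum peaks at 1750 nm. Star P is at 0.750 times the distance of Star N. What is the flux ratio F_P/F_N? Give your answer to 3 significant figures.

Wien's law: T_P/T_N = λ_N/λ_P = 1750/237 = 7.384.
L_P/L_N = (R_P/R_N)²(T_P/T_N)⁴ = (0.200)²(7.384)⁴ = 118.9.
F_P/F_N = (L_P/L_N)/(d_P/d_N)² = 118.9/(0.750)² = 211.4.

211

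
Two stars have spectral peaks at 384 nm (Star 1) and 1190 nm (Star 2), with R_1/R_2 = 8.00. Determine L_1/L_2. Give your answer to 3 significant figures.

5.90×10^3

Wien's law gives T ∝ 1/λ_max, so T_1/T_2 = λ_2/λ_1 = 1190/384 = 3.099.
Then L ∝ R²T⁴ gives L_1/L_2 = (8.00)² × (3.099)⁴ = 64.00 × 92.23 = 5903.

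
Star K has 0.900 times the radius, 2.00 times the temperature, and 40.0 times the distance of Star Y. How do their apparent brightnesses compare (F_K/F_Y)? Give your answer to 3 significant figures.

0.00810

L_K/L_Y = (R_K/R_Y)²(T_K/T_Y)⁴ = (0.900)² × (2.00)⁴ = 12.96.
F_K/F_Y = (L_K/L_Y)/(d_K/d_Y)² = 12.96 / (40.0)² = 0.008100.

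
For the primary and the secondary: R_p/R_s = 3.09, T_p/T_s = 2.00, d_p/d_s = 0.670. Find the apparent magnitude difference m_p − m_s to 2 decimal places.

-6.33

L_p/L_s = (3.09)²(2.00)⁴ = 152.8.
F_p/F_s = (L_p/L_s)/(d_p/d_s)² = 152.8/0.4489 = 340.3.
m_p − m_s = −2.5 log₁₀(340.3) = -6.33.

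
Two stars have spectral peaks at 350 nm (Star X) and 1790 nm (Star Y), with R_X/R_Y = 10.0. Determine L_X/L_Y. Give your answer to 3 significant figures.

6.84×10^4

Wien's law gives T ∝ 1/λ_max, so T_X/T_Y = λ_Y/λ_X = 1790/350 = 5.114.
Then L ∝ R²T⁴ gives L_X/L_Y = (10.0)² × (5.114)⁴ = 100.0 × 684.1 = 6.841×10^4.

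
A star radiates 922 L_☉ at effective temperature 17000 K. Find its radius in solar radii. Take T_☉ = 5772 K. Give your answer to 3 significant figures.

R/R_☉ = √(L/L_☉) / (T/T_☉)² = √(922) / (2.945)²
       = 30.36 / 8.675 = 3.500.

3.50 solar radii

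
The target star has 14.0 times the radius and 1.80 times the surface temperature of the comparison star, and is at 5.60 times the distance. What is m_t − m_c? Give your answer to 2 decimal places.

-4.54

L_t/L_c = (14.0)²(1.80)⁴ = 2058.
F_t/F_c = (L_t/L_c)/(d_t/d_c)² = 2058/31.36 = 65.61.
m_t − m_c = −2.5 log₁₀(65.61) = -4.54.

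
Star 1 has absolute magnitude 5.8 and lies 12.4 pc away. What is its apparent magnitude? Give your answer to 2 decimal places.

m = M + 5 log₁₀(d/10 pc) = 5.8 + 5 log₁₀(12.4/10)
  = 5.8 + 5 × 0.093 = 5.8 + 0.47 = 6.27.

6.27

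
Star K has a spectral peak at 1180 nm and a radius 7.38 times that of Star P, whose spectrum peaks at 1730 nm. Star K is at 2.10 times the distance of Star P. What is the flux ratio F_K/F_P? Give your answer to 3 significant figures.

57.1

Wien's law: T_K/T_P = λ_P/λ_K = 1730/1180 = 1.466.
L_K/L_P = (R_K/R_P)²(T_K/T_P)⁴ = (7.38)²(1.466)⁴ = 251.6.
F_K/F_P = (L_K/L_P)/(d_K/d_P)² = 251.6/(2.10)² = 57.06.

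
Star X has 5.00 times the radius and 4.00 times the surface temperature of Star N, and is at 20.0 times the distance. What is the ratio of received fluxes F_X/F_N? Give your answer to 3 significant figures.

L_X/L_N = (R_X/R_N)²(T_X/T_N)⁴ = (5.00)² × (4.00)⁴ = 6400.
F_X/F_N = (L_X/L_N)/(d_X/d_N)² = 6400 / (20.0)² = 16.00.

16.0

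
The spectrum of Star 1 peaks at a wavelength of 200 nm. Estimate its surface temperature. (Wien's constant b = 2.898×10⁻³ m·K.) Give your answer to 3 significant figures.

1.45×10^4 K

T = b/λ_max = 2.898×10⁻³ / (200×10⁻⁹) = 1.449×10^4 K.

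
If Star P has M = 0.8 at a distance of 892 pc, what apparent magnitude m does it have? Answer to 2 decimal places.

10.55

m = M + 5 log₁₀(d/10 pc) = 0.8 + 5 log₁₀(892/10)
  = 0.8 + 5 × 1.950 = 0.8 + 9.75 = 10.55.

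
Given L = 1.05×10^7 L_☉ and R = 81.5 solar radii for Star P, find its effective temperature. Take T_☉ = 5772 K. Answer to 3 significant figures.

T/T_☉ = (L/L_☉)^(1/4) / (R/R_☉)^(1/2)
T = 5772 × (1.05×10^7)^(1/4) / √(81.5) = 5772 × 56.92 / 9.028 = 3.640×10^4 K.

3.64×10^4 K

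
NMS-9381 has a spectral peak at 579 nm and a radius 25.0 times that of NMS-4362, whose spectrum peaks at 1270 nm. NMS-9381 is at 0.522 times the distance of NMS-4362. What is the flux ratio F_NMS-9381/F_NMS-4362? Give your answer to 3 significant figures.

Wien's law: T_NMS-9381/T_NMS-4362 = λ_NMS-4362/λ_NMS-9381 = 1270/579 = 2.193.
L_NMS-9381/L_NMS-4362 = (R_NMS-9381/R_NMS-4362)²(T_NMS-9381/T_NMS-4362)⁴ = (25.0)²(2.193)⁴ = 1.447×10^4.
F_NMS-9381/F_NMS-4362 = (L_NMS-9381/L_NMS-4362)/(d_NMS-9381/d_NMS-4362)² = 1.447×10^4/(0.522)² = 5.309×10^4.

5.31×10^4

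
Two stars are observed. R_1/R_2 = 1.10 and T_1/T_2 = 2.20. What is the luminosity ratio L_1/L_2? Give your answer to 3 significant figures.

28.3

From the Stefan–Boltzmann law, L ∝ R²T⁴, so
L_1/L_2 = (R_1/R_2)² (T_1/T_2)⁴ = (1.10)² × (2.20)⁴ = 1.210 × 23.43 = 28.34.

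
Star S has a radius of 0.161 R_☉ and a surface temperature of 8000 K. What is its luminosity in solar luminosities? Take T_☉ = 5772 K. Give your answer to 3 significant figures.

L/L_☉ = (R/R_☉)² (T/T_☉)⁴ = (0.161)² × (8000/5772)⁴
       = 0.02592 × (1.386)⁴ = 0.02592 × 3.690 = 0.09565.

0.0957 solar luminosities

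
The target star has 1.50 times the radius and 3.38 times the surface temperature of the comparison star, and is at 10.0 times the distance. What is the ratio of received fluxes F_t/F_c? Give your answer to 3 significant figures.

2.94

L_t/L_c = (R_t/R_c)²(T_t/T_c)⁴ = (1.50)² × (3.38)⁴ = 293.7.
F_t/F_c = (L_t/L_c)/(d_t/d_c)² = 293.7 / (10.0)² = 2.937.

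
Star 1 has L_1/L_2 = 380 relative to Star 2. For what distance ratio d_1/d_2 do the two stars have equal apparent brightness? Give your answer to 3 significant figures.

Equal flux requires L_1/d_1² = L_2/d_2², so d_1/d_2 = √(L_1/L_2)
= √(380) = 19.49.

19.5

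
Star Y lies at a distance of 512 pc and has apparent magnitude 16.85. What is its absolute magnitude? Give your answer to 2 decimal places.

M = m − 5 log₁₀(d/10 pc) = 16.85 − 5 log₁₀(512/10)
  = 16.85 − 5 × 1.709 = 16.85 − 8.55 = 8.30.

8.30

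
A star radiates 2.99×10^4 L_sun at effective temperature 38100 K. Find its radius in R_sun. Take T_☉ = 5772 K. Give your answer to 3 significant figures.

R/R_☉ = √(L/L_☉) / (T/T_☉)² = √(2.99×10^4) / (6.601)²
       = 172.9 / 43.57 = 3.969.

3.97 R_sun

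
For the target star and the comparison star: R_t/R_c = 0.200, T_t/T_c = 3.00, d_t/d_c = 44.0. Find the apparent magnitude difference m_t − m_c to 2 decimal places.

6.94

L_t/L_c = (0.200)²(3.00)⁴ = 3.240.
F_t/F_c = (L_t/L_c)/(d_t/d_c)² = 3.240/1936 = 0.001674.
m_t − m_c = −2.5 log₁₀(0.001674) = 6.94.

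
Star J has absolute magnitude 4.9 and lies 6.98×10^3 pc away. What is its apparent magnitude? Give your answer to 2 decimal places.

19.12

m = M + 5 log₁₀(d/10 pc) = 4.9 + 5 log₁₀(6.98×10^3/10)
  = 4.9 + 5 × 2.844 = 4.9 + 14.22 = 19.12.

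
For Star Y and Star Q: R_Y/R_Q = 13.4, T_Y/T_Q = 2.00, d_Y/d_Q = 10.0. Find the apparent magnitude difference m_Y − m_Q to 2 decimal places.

-3.65

L_Y/L_Q = (13.4)²(2.00)⁴ = 2873.
F_Y/F_Q = (L_Y/L_Q)/(d_Y/d_Q)² = 2873/100.0 = 28.73.
m_Y − m_Q = −2.5 log₁₀(28.73) = -3.65.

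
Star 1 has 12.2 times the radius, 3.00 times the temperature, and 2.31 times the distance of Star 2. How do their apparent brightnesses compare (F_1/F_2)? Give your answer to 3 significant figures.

L_1/L_2 = (R_1/R_2)²(T_1/T_2)⁴ = (12.2)² × (3.00)⁴ = 1.206×10^4.
F_1/F_2 = (L_1/L_2)/(d_1/d_2)² = 1.206×10^4 / (2.31)² = 2259.

2.26×10^3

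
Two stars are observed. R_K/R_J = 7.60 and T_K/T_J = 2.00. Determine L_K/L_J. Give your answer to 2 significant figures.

9.2×10^2

From the Stefan–Boltzmann law, L ∝ R²T⁴, so
L_K/L_J = (R_K/R_J)² (T_K/T_J)⁴ = (7.60)² × (2.00)⁴ = 57.76 × 16.00 = 924.2.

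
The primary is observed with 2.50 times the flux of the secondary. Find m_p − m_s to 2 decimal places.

m_p − m_s = −2.5 log₁₀(F_p/F_s) = −2.5 log₁₀(2.50) = −2.5 × (0.398) = -0.995.

-0.99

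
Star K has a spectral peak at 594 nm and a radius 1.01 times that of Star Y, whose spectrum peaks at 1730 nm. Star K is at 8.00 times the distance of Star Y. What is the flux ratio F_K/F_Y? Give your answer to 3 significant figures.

Wien's law: T_K/T_Y = λ_Y/λ_K = 1730/594 = 2.912.
L_K/L_Y = (R_K/R_Y)²(T_K/T_Y)⁴ = (1.01)²(2.912)⁴ = 73.40.
F_K/F_Y = (L_K/L_Y)/(d_K/d_Y)² = 73.40/(8.00)² = 1.147.

1.15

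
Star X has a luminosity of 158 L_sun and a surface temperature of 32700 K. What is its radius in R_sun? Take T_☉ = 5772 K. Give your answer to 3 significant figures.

0.392 R_sun

R/R_☉ = √(L/L_☉) / (T/T_☉)² = √(158) / (5.665)²
       = 12.57 / 32.10 = 0.3916.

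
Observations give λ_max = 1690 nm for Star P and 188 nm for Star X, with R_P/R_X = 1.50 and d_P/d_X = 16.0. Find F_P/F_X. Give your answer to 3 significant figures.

Wien's law: T_P/T_X = λ_X/λ_P = 188/1690 = 0.1112.
L_P/L_X = (R_P/R_X)²(T_P/T_X)⁴ = (1.50)²(0.1112)⁴ = 3.446×10^-4.
F_P/F_X = (L_P/L_X)/(d_P/d_X)² = 3.446×10^-4/(16.0)² = 1.346×10^-6.

1.35×10^-6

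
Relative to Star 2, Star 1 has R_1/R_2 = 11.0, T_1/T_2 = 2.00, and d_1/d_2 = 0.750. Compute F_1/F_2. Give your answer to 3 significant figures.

3.44×10^3

L_1/L_2 = (R_1/R_2)²(T_1/T_2)⁴ = (11.0)² × (2.00)⁴ = 1936.
F_1/F_2 = (L_1/L_2)/(d_1/d_2)² = 1936 / (0.750)² = 3442.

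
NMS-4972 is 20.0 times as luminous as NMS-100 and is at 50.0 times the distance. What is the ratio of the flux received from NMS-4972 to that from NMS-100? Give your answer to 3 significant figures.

0.00800

F = L/(4πd²), so F_NMS-4972/F_NMS-100 = (L_NMS-4972/L_NMS-100) / (d_NMS-4972/d_NMS-100)²
= 20.0 / (50.0)² = 20.0 / 2500 = 0.008000.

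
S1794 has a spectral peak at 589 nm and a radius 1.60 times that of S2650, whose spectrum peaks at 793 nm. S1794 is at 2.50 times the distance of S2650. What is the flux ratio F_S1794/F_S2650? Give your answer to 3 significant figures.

Wien's law: T_S1794/T_S2650 = λ_S2650/λ_S1794 = 793/589 = 1.346.
L_S1794/L_S2650 = (R_S1794/R_S2650)²(T_S1794/T_S2650)⁴ = (1.60)²(1.346)⁴ = 8.411.
F_S1794/F_S2650 = (L_S1794/L_S2650)/(d_S1794/d_S2650)² = 8.411/(2.50)² = 1.346.

1.35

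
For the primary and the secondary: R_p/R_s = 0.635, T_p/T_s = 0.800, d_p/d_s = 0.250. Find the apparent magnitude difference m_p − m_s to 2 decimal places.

L_p/L_s = (0.635)²(0.800)⁴ = 0.1652.
F_p/F_s = (L_p/L_s)/(d_p/d_s)² = 0.1652/0.06250 = 2.643.
m_p − m_s = −2.5 log₁₀(2.643) = -1.06.

-1.06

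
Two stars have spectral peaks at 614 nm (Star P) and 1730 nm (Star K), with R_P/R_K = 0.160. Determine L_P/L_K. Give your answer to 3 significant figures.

1.61

Wien's law gives T ∝ 1/λ_max, so T_P/T_K = λ_K/λ_P = 1730/614 = 2.818.
Then L ∝ R²T⁴ gives L_P/L_K = (0.160)² × (2.818)⁴ = 0.02560 × 63.02 = 1.613.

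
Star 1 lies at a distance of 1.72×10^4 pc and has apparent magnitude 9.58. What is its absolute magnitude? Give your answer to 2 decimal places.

M = m − 5 log₁₀(d/10 pc) = 9.58 − 5 log₁₀(1.72×10^4/10)
  = 9.58 − 5 × 3.236 = 9.58 − 16.18 = -6.60.

-6.60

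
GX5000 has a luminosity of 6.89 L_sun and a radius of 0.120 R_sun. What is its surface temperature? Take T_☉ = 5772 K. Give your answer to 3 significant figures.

2.70×10^4 K

T/T_☉ = (L/L_☉)^(1/4) / (R/R_☉)^(1/2)
T = 5772 × (6.89)^(1/4) / √(0.120) = 5772 × 1.620 / 0.3464 = 2.700×10^4 K.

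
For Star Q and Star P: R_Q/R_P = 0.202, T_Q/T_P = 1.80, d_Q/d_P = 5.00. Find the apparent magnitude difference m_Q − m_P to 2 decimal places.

4.42

L_Q/L_P = (0.202)²(1.80)⁴ = 0.4283.
F_Q/F_P = (L_Q/L_P)/(d_Q/d_P)² = 0.4283/25.00 = 0.01713.
m_Q − m_P = −2.5 log₁₀(0.01713) = 4.42.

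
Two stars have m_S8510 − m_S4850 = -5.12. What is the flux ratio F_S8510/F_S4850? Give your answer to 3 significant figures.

112

F_S8510/F_S4850 = 10^(−(m_S8510 − m_S4850)/2.5) = 10^(5.12/2.5) = 10^2.048 = 111.7.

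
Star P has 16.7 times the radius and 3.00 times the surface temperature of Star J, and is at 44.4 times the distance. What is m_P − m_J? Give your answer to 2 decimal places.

-2.65

L_P/L_J = (16.7)²(3.00)⁴ = 2.259×10^4.
F_P/F_J = (L_P/L_J)/(d_P/d_J)² = 2.259×10^4/1971 = 11.46.
m_P − m_J = −2.5 log₁₀(11.46) = -2.65.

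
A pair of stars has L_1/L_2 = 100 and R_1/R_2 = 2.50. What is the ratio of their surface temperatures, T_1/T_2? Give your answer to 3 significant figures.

2.00

L ∝ R²T⁴ gives T ∝ (L/R²)^(1/4), so
T_1/T_2 = (100 / 2.50²)^(1/4) = (16.00)^(1/4) = 2.000.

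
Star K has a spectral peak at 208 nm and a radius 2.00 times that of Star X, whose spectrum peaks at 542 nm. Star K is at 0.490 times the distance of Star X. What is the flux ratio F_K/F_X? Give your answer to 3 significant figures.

Wien's law: T_K/T_X = λ_X/λ_K = 542/208 = 2.606.
L_K/L_X = (R_K/R_X)²(T_K/T_X)⁴ = (2.00)²(2.606)⁴ = 184.4.
F_K/F_X = (L_K/L_X)/(d_K/d_X)² = 184.4/(0.490)² = 768.1.

768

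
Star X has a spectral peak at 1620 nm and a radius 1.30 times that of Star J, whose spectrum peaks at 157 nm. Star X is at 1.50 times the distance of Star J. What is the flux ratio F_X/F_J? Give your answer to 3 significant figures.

6.63×10^-5

Wien's law: T_X/T_J = λ_J/λ_X = 157/1620 = 0.09691.
L_X/L_J = (R_X/R_J)²(T_X/T_J)⁴ = (1.30)²(0.09691)⁴ = 1.491×10^-4.
F_X/F_J = (L_X/L_J)/(d_X/d_J)² = 1.491×10^-4/(1.50)² = 6.626×10^-5.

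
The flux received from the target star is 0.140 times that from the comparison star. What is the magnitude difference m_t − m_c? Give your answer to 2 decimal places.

m_t − m_c = −2.5 log₁₀(F_t/F_c) = −2.5 log₁₀(0.140) = −2.5 × (-0.854) = 2.135.

2.13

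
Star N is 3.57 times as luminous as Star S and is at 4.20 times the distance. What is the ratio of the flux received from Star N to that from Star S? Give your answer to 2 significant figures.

F = L/(4πd²), so F_N/F_S = (L_N/L_S) / (d_N/d_S)²
= 3.57 / (4.20)² = 3.57 / 17.64 = 0.2024.

0.20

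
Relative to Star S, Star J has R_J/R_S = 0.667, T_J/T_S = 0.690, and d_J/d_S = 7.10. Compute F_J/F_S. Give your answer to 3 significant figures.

0.00200

L_J/L_S = (R_J/R_S)²(T_J/T_S)⁴ = (0.667)² × (0.690)⁴ = 0.1008.
F_J/F_S = (L_J/L_S)/(d_J/d_S)² = 0.1008 / (7.10)² = 0.002000.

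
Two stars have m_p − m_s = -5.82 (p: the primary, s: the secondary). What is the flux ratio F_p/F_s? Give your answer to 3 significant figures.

F_p/F_s = 10^(−(m_p − m_s)/2.5) = 10^(5.82/2.5) = 10^2.328 = 212.8.

213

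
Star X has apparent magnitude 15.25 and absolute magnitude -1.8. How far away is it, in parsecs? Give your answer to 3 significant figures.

2.57×10^4 pc

m − M = 5 log₁₀(d/10 pc)
15.25 − (-1.8) = 17.05 = 5 log₁₀(d/10)
d = 10 × 10^(17.05/5) = 10 × 10^3.410 = 2.570×10^4 pc.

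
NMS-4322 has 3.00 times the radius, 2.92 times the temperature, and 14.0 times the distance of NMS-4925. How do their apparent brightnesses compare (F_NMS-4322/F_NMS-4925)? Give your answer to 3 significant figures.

3.34

L_NMS-4322/L_NMS-4925 = (R_NMS-4322/R_NMS-4925)²(T_NMS-4322/T_NMS-4925)⁴ = (3.00)² × (2.92)⁴ = 654.3.
F_NMS-4322/F_NMS-4925 = (L_NMS-4322/L_NMS-4925)/(d_NMS-4322/d_NMS-4925)² = 654.3 / (14.0)² = 3.338.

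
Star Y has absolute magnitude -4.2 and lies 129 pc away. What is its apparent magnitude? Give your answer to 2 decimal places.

1.35

m = M + 5 log₁₀(d/10 pc) = -4.2 + 5 log₁₀(129/10)
  = -4.2 + 5 × 1.111 = -4.2 + 5.55 = 1.35.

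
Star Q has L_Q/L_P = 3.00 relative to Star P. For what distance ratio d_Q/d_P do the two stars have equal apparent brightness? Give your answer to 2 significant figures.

Equal flux requires L_Q/d_Q² = L_P/d_P², so d_Q/d_P = √(L_Q/L_P)
= √(3.00) = 1.732.

1.7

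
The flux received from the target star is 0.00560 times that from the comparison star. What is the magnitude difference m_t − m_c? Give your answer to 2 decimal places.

5.63

m_t − m_c = −2.5 log₁₀(F_t/F_c) = −2.5 log₁₀(0.00560) = −2.5 × (-2.252) = 5.630.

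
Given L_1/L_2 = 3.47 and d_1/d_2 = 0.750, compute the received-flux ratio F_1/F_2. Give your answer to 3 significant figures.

6.17

F = L/(4πd²), so F_1/F_2 = (L_1/L_2) / (d_1/d_2)²
= 3.47 / (0.750)² = 3.47 / 0.5625 = 6.169.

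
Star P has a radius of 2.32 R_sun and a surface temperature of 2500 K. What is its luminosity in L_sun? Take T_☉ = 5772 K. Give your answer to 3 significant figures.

0.189 L_sun

L/L_☉ = (R/R_☉)² (T/T_☉)⁴ = (2.32)² × (2500/5772)⁴
       = 5.382 × (0.4331)⁴ = 5.382 × 0.03519 = 0.1894.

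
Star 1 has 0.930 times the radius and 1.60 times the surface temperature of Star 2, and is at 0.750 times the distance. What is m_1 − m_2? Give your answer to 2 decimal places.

-2.51

L_1/L_2 = (0.930)²(1.60)⁴ = 5.668.
F_1/F_2 = (L_1/L_2)/(d_1/d_2)² = 5.668/0.5625 = 10.08.
m_1 − m_2 = −2.5 log₁₀(10.08) = -2.51.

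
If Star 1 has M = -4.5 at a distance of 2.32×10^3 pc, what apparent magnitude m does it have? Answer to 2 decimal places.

7.33

m = M + 5 log₁₀(d/10 pc) = -4.5 + 5 log₁₀(2.32×10^3/10)
  = -4.5 + 5 × 2.365 = -4.5 + 11.83 = 7.33.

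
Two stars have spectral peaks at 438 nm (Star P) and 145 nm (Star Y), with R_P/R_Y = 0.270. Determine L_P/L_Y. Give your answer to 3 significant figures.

Wien's law gives T ∝ 1/λ_max, so T_P/T_Y = λ_Y/λ_P = 145/438 = 0.3311.
Then L ∝ R²T⁴ gives L_P/L_Y = (0.270)² × (0.3311)⁴ = 0.07290 × 0.01201 = 8.756×10^-4.

8.76×10^-4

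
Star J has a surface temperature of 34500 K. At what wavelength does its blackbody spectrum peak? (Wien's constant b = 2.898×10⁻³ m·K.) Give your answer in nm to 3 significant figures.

84.0 nm

λ_max = b/T = 2.898×10⁻³ / 34500 = 8.40×10^-8 m = 84.00 nm.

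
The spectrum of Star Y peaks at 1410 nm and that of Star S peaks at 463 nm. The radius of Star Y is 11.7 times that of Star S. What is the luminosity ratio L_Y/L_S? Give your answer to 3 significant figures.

Wien's law gives T ∝ 1/λ_max, so T_Y/T_S = λ_S/λ_Y = 463/1410 = 0.3284.
Then L ∝ R²T⁴ gives L_Y/L_S = (11.7)² × (0.3284)⁴ = 136.9 × 0.01163 = 1.592.

1.59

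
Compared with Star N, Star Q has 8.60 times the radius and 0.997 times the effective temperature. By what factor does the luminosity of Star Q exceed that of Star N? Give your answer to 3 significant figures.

73.1

From the Stefan–Boltzmann law, L ∝ R²T⁴, so
L_Q/L_N = (R_Q/R_N)² (T_Q/T_N)⁴ = (8.60)² × (0.997)⁴ = 73.96 × 0.9881 = 73.08.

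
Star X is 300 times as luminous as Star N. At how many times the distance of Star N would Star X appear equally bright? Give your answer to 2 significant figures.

17

Equal flux requires L_X/d_X² = L_N/d_N², so d_X/d_N = √(L_X/L_N)
= √(300) = 17.32.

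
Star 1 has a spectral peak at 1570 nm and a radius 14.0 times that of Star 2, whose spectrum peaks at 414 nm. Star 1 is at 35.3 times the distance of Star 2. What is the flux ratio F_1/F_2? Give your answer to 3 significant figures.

7.61×10^-4

Wien's law: T_1/T_2 = λ_2/λ_1 = 414/1570 = 0.2637.
L_1/L_2 = (R_1/R_2)²(T_1/T_2)⁴ = (14.0)²(0.2637)⁴ = 0.9477.
F_1/F_2 = (L_1/L_2)/(d_1/d_2)² = 0.9477/(35.3)² = 7.605×10^-4.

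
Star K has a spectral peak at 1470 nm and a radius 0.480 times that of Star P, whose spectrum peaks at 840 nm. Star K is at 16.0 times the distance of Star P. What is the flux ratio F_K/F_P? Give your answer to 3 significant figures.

9.60×10^-5

Wien's law: T_K/T_P = λ_P/λ_K = 840/1470 = 0.5714.
L_K/L_P = (R_K/R_P)²(T_K/T_P)⁴ = (0.480)²(0.5714)⁴ = 0.02457.
F_K/F_P = (L_K/L_P)/(d_K/d_P)² = 0.02457/(16.0)² = 9.596×10^-5.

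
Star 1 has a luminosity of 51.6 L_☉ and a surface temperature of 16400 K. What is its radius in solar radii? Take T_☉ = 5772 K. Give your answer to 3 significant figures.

0.890 solar radii

R/R_☉ = √(L/L_☉) / (T/T_☉)² = √(51.6) / (2.841)²
       = 7.183 / 8.073 = 0.8898.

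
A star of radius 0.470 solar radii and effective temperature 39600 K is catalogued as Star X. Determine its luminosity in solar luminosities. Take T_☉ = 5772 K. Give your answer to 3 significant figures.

L/L_☉ = (R/R_☉)² (T/T_☉)⁴ = (0.470)² × (39600/5772)⁴
       = 0.2209 × (6.861)⁴ = 0.2209 × 2216 = 489.4.

489 solar luminosities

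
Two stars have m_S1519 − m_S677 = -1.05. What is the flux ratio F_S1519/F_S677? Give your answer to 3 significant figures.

F_S1519/F_S677 = 10^(−(m_S1519 − m_S677)/2.5) = 10^(1.05/2.5) = 10^0.420 = 2.630.

2.63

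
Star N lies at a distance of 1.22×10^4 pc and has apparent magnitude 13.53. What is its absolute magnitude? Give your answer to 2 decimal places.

M = m − 5 log₁₀(d/10 pc) = 13.53 − 5 log₁₀(1.22×10^4/10)
  = 13.53 − 5 × 3.086 = 13.53 − 15.43 = -1.90.

-1.90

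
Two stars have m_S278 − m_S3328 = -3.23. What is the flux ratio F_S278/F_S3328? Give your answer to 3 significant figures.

F_S278/F_S3328 = 10^(−(m_S278 − m_S3328)/2.5) = 10^(3.23/2.5) = 10^1.292 = 19.59.

19.6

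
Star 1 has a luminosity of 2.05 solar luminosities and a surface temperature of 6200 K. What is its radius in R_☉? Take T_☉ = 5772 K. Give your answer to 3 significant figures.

1.24 R_☉

R/R_☉ = √(L/L_☉) / (T/T_☉)² = √(2.05) / (1.074)²
       = 1.432 / 1.154 = 1.241.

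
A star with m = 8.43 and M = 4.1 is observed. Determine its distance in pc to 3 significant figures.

73.5 pc

m − M = 5 log₁₀(d/10 pc)
8.43 − (4.1) = 4.33 = 5 log₁₀(d/10)
d = 10 × 10^(4.33/5) = 10 × 10^0.866 = 73.45 pc.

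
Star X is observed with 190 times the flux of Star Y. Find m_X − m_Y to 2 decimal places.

-5.70

m_X − m_Y = −2.5 log₁₀(F_X/F_Y) = −2.5 log₁₀(190) = −2.5 × (2.279) = -5.697.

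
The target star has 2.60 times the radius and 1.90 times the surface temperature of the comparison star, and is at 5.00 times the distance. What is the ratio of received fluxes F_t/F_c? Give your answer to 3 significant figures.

3.52

L_t/L_c = (R_t/R_c)²(T_t/T_c)⁴ = (2.60)² × (1.90)⁴ = 88.10.
F_t/F_c = (L_t/L_c)/(d_t/d_c)² = 88.10 / (5.00)² = 3.524.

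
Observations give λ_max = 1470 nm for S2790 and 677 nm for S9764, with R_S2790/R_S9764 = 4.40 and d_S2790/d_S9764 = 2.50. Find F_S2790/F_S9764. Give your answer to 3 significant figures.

Wien's law: T_S2790/T_S9764 = λ_S9764/λ_S2790 = 677/1470 = 0.4605.
L_S2790/L_S9764 = (R_S2790/R_S9764)²(T_S2790/T_S9764)⁴ = (4.40)²(0.4605)⁴ = 0.8709.
F_S2790/F_S9764 = (L_S2790/L_S9764)/(d_S2790/d_S9764)² = 0.8709/(2.50)² = 0.1394.

0.139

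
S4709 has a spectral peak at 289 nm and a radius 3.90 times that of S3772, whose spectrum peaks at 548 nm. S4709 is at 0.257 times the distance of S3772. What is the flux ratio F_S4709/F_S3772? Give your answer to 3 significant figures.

Wien's law: T_S4709/T_S3772 = λ_S3772/λ_S4709 = 548/289 = 1.896.
L_S4709/L_S3772 = (R_S4709/R_S3772)²(T_S4709/T_S3772)⁴ = (3.90)²(1.896)⁴ = 196.6.
F_S4709/F_S3772 = (L_S4709/L_S3772)/(d_S4709/d_S3772)² = 196.6/(0.257)² = 2977.

2.98×10^3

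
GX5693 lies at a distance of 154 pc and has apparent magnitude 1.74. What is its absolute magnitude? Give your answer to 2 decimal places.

-4.20

M = m − 5 log₁₀(d/10 pc) = 1.74 − 5 log₁₀(154/10)
  = 1.74 − 5 × 1.188 = 1.74 − 5.94 = -4.20.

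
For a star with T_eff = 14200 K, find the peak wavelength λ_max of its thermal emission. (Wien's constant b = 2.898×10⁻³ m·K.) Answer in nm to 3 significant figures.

λ_max = b/T = 2.898×10⁻³ / 14200 = 2.04×10^-7 m = 204.1 nm.

204 nm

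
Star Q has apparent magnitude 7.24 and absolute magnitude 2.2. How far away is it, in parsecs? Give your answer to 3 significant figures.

102 pc

m − M = 5 log₁₀(d/10 pc)
7.24 − (2.2) = 5.04 = 5 log₁₀(d/10)
d = 10 × 10^(5.04/5) = 10 × 10^1.008 = 101.9 pc.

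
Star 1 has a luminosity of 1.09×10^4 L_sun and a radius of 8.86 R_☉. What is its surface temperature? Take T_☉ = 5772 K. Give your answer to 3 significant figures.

1.98×10^4 K

T/T_☉ = (L/L_☉)^(1/4) / (R/R_☉)^(1/2)
T = 5772 × (1.09×10^4)^(1/4) / √(8.86) = 5772 × 10.22 / 2.977 = 1.981×10^4 K.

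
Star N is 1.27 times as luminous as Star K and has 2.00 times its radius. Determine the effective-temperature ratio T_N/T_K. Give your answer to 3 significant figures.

0.751

L ∝ R²T⁴ gives T ∝ (L/R²)^(1/4), so
T_N/T_K = (1.27 / 2.00²)^(1/4) = (0.3175)^(1/4) = 0.7506.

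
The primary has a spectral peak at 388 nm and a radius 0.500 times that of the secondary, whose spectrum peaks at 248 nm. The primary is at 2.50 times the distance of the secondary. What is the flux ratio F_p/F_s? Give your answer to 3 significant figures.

0.00668

Wien's law: T_p/T_s = λ_s/λ_p = 248/388 = 0.6392.
L_p/L_s = (R_p/R_s)²(T_p/T_s)⁴ = (0.500)²(0.6392)⁴ = 0.04173.
F_p/F_s = (L_p/L_s)/(d_p/d_s)² = 0.04173/(2.50)² = 0.006676.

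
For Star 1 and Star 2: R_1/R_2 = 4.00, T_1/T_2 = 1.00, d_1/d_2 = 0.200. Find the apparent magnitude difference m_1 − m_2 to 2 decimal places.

L_1/L_2 = (4.00)²(1.00)⁴ = 16.00.
F_1/F_2 = (L_1/L_2)/(d_1/d_2)² = 16.00/0.04000 = 400.0.
m_1 − m_2 = −2.5 log₁₀(400.0) = -6.51.

-6.51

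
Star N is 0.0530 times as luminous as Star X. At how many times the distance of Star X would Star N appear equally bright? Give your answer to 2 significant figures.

0.23

Equal flux requires L_N/d_N² = L_X/d_X², so d_N/d_X = √(L_N/L_X)
= √(0.0530) = 0.2302.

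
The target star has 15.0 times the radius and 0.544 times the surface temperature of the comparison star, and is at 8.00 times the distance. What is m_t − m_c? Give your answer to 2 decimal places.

1.28

L_t/L_c = (15.0)²(0.544)⁴ = 19.71.
F_t/F_c = (L_t/L_c)/(d_t/d_c)² = 19.71/64.00 = 0.3079.
m_t − m_c = −2.5 log₁₀(0.3079) = 1.28.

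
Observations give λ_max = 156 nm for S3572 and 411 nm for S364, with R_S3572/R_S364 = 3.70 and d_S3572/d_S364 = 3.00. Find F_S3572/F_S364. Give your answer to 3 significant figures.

73.3

Wien's law: T_S3572/T_S364 = λ_S364/λ_S3572 = 411/156 = 2.635.
L_S3572/L_S364 = (R_S3572/R_S364)²(T_S3572/T_S364)⁴ = (3.70)²(2.635)⁴ = 659.6.
F_S3572/F_S364 = (L_S3572/L_S364)/(d_S3572/d_S364)² = 659.6/(3.00)² = 73.29.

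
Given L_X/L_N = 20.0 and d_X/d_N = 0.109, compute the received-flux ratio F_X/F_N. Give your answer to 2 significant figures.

1.7×10^3

F = L/(4πd²), so F_X/F_N = (L_X/L_N) / (d_X/d_N)²
= 20.0 / (0.109)² = 20.0 / 0.01188 = 1683.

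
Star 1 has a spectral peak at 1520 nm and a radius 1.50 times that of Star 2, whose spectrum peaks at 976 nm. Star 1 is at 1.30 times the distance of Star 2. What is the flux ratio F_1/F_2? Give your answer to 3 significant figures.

Wien's law: T_1/T_2 = λ_2/λ_1 = 976/1520 = 0.6421.
L_1/L_2 = (R_1/R_2)²(T_1/T_2)⁴ = (1.50)²(0.6421)⁴ = 0.3825.
F_1/F_2 = (L_1/L_2)/(d_1/d_2)² = 0.3825/(1.30)² = 0.2263.

0.226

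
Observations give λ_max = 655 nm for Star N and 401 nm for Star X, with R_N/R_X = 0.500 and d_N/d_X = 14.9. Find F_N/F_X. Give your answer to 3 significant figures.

1.58×10^-4

Wien's law: T_N/T_X = λ_X/λ_N = 401/655 = 0.6122.
L_N/L_X = (R_N/R_X)²(T_N/T_X)⁴ = (0.500)²(0.6122)⁴ = 0.03512.
F_N/F_X = (L_N/L_X)/(d_N/d_X)² = 0.03512/(14.9)² = 1.582×10^-4.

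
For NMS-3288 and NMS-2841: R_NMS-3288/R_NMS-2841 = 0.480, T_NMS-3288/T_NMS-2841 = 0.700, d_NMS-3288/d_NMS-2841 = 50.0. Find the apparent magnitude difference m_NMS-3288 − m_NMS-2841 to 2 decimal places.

L_NMS-3288/L_NMS-2841 = (0.480)²(0.700)⁴ = 0.05532.
F_NMS-3288/F_NMS-2841 = (L_NMS-3288/L_NMS-2841)/(d_NMS-3288/d_NMS-2841)² = 0.05532/2500 = 2.213×10^-5.
m_NMS-3288 − m_NMS-2841 = −2.5 log₁₀(2.213×10^-5) = 11.64.

11.64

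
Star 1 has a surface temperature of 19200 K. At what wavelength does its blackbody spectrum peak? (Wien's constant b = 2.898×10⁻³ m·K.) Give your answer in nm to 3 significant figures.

151 nm

λ_max = b/T = 2.898×10⁻³ / 19200 = 1.51×10^-7 m = 150.9 nm.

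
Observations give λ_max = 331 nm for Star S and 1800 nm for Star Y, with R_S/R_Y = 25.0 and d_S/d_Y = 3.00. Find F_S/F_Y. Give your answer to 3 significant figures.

6.07×10^4

Wien's law: T_S/T_Y = λ_Y/λ_S = 1800/331 = 5.438.
L_S/L_Y = (R_S/R_Y)²(T_S/T_Y)⁴ = (25.0)²(5.438)⁴ = 5.466×10^5.
F_S/F_Y = (L_S/L_Y)/(d_S/d_Y)² = 5.466×10^5/(3.00)² = 6.073×10^4.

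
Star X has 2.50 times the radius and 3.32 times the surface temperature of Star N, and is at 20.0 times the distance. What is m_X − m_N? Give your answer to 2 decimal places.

L_X/L_N = (2.50)²(3.32)⁴ = 759.3.
F_X/F_N = (L_X/L_N)/(d_X/d_N)² = 759.3/400.0 = 1.898.
m_X − m_N = −2.5 log₁₀(1.898) = -0.70.

-0.70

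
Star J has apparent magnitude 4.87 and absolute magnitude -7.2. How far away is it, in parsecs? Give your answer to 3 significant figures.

2.59×10^3 pc

m − M = 5 log₁₀(d/10 pc)
4.87 − (-7.2) = 12.07 = 5 log₁₀(d/10)
d = 10 × 10^(12.07/5) = 10 × 10^2.414 = 2594 pc.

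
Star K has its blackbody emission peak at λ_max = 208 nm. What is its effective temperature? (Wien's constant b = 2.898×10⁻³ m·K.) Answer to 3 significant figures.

T = b/λ_max = 2.898×10⁻³ / (208×10⁻⁹) = 1.393×10^4 K.

1.39×10^4 K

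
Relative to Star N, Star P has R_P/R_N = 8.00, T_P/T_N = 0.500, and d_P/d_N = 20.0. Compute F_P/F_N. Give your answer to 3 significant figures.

L_P/L_N = (R_P/R_N)²(T_P/T_N)⁴ = (8.00)² × (0.500)⁴ = 4.000.
F_P/F_N = (L_P/L_N)/(d_P/d_N)² = 4.000 / (20.0)² = 0.01000.

0.0100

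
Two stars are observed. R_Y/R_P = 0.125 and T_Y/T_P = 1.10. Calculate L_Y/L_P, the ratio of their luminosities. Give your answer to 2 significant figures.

0.023

From the Stefan–Boltzmann law, L ∝ R²T⁴, so
L_Y/L_P = (R_Y/R_P)² (T_Y/T_P)⁴ = (0.125)² × (1.10)⁴ = 0.01562 × 1.464 = 0.02288.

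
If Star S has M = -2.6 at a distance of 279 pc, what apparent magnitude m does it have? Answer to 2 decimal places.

m = M + 5 log₁₀(d/10 pc) = -2.6 + 5 log₁₀(279/10)
  = -2.6 + 5 × 1.446 = -2.6 + 7.23 = 4.63.

4.63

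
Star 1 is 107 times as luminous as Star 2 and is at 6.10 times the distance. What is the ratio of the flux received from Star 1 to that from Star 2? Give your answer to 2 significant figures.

2.9

F = L/(4πd²), so F_1/F_2 = (L_1/L_2) / (d_1/d_2)²
= 107 / (6.10)² = 107 / 37.21 = 2.876.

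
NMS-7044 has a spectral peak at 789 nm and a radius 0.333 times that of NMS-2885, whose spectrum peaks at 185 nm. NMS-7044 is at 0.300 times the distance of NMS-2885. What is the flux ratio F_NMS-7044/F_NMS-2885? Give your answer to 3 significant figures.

Wien's law: T_NMS-7044/T_NMS-2885 = λ_NMS-2885/λ_NMS-7044 = 185/789 = 0.2345.
L_NMS-7044/L_NMS-2885 = (R_NMS-7044/R_NMS-2885)²(T_NMS-7044/T_NMS-2885)⁴ = (0.333)²(0.2345)⁴ = 3.352×10^-4.
F_NMS-7044/F_NMS-2885 = (L_NMS-7044/L_NMS-2885)/(d_NMS-7044/d_NMS-2885)² = 3.352×10^-4/(0.300)² = 0.003724.

0.00372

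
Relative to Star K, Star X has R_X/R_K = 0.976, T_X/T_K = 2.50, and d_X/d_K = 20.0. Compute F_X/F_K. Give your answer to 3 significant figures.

L_X/L_K = (R_X/R_K)²(T_X/T_K)⁴ = (0.976)² × (2.50)⁴ = 37.21.
F_X/F_K = (L_X/L_K)/(d_X/d_K)² = 37.21 / (20.0)² = 0.09302.

0.0930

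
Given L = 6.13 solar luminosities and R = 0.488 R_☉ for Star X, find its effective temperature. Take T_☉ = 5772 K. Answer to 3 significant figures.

1.30×10^4 K

T/T_☉ = (L/L_☉)^(1/4) / (R/R_☉)^(1/2)
T = 5772 × (6.13)^(1/4) / √(0.488) = 5772 × 1.573 / 0.6986 = 1.300×10^4 K.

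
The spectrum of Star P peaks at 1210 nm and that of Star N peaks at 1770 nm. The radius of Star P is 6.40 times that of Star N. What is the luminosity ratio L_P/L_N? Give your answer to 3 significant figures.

188

Wien's law gives T ∝ 1/λ_max, so T_P/T_N = λ_N/λ_P = 1770/1210 = 1.463.
Then L ∝ R²T⁴ gives L_P/L_N = (6.40)² × (1.463)⁴ = 40.96 × 4.579 = 187.5.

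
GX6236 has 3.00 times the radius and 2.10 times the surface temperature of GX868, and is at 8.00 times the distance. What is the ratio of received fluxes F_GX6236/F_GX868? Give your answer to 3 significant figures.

L_GX6236/L_GX868 = (R_GX6236/R_GX868)²(T_GX6236/T_GX868)⁴ = (3.00)² × (2.10)⁴ = 175.0.
F_GX6236/F_GX868 = (L_GX6236/L_GX868)/(d_GX6236/d_GX868)² = 175.0 / (8.00)² = 2.735.

2.73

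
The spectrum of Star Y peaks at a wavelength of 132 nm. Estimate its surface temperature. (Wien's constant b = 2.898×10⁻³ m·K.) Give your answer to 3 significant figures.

2.20×10^4 K

T = b/λ_max = 2.898×10⁻³ / (132×10⁻⁹) = 2.195×10^4 K.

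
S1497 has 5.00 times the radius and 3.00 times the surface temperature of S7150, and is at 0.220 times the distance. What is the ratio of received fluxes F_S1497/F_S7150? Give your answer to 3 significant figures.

L_S1497/L_S7150 = (R_S1497/R_S7150)²(T_S1497/T_S7150)⁴ = (5.00)² × (3.00)⁴ = 2025.
F_S1497/F_S7150 = (L_S1497/L_S7150)/(d_S1497/d_S7150)² = 2025 / (0.220)² = 4.184×10^4.

4.18×10^4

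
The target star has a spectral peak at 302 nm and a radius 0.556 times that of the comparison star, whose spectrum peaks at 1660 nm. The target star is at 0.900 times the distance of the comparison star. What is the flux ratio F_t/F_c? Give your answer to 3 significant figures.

348

Wien's law: T_t/T_c = λ_c/λ_t = 1660/302 = 5.497.
L_t/L_c = (R_t/R_c)²(T_t/T_c)⁴ = (0.556)²(5.497)⁴ = 282.2.
F_t/F_c = (L_t/L_c)/(d_t/d_c)² = 282.2/(0.900)² = 348.4.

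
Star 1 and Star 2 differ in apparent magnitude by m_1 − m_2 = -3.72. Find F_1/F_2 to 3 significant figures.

30.8

F_1/F_2 = 10^(−(m_1 − m_2)/2.5) = 10^(3.72/2.5) = 10^1.488 = 30.76.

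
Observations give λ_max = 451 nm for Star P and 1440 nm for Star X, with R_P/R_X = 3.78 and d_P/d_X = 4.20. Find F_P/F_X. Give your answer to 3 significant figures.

84.2

Wien's law: T_P/T_X = λ_X/λ_P = 1440/451 = 3.193.
L_P/L_X = (R_P/R_X)²(T_P/T_X)⁴ = (3.78)²(3.193)⁴ = 1485.
F_P/F_X = (L_P/L_X)/(d_P/d_X)² = 1485/(4.20)² = 84.18.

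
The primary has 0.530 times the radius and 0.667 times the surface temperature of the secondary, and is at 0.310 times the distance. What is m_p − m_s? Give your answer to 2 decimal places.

0.59

L_p/L_s = (0.530)²(0.667)⁴ = 0.05560.
F_p/F_s = (L_p/L_s)/(d_p/d_s)² = 0.05560/0.09610 = 0.5785.
m_p − m_s = −2.5 log₁₀(0.5785) = 0.59.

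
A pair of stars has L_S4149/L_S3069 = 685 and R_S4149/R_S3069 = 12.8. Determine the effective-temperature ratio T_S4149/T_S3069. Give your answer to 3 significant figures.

1.43

L ∝ R²T⁴ gives T ∝ (L/R²)^(1/4), so
T_S4149/T_S3069 = (685 / 12.8²)^(1/4) = (4.181)^(1/4) = 1.430.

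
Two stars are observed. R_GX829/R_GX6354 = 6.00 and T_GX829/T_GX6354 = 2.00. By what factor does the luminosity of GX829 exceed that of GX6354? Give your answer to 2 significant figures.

From the Stefan–Boltzmann law, L ∝ R²T⁴, so
L_GX829/L_GX6354 = (R_GX829/R_GX6354)² (T_GX829/T_GX6354)⁴ = (6.00)² × (2.00)⁴ = 36.00 × 16.00 = 576.0.

5.8×10^2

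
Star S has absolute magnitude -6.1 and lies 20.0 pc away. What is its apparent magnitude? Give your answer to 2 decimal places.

-4.59

m = M + 5 log₁₀(d/10 pc) = -6.1 + 5 log₁₀(20.0/10)
  = -6.1 + 5 × 0.301 = -6.1 + 1.51 = -4.59.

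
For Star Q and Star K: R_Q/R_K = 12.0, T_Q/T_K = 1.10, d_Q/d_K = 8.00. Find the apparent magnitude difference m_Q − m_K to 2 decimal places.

-1.29

L_Q/L_K = (12.0)²(1.10)⁴ = 210.8.
F_Q/F_K = (L_Q/L_K)/(d_Q/d_K)² = 210.8/64.00 = 3.294.
m_Q − m_K = −2.5 log₁₀(3.294) = -1.29.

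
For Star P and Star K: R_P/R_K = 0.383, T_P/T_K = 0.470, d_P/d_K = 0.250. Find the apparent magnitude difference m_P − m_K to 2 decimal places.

L_P/L_K = (0.383)²(0.470)⁴ = 0.007158.
F_P/F_K = (L_P/L_K)/(d_P/d_K)² = 0.007158/0.06250 = 0.1145.
m_P − m_K = −2.5 log₁₀(0.1145) = 2.35.

2.35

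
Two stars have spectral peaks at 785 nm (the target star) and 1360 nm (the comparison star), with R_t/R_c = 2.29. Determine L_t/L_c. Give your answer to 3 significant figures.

47.2

Wien's law gives T ∝ 1/λ_max, so T_t/T_c = λ_c/λ_t = 1360/785 = 1.732.
Then L ∝ R²T⁴ gives L_t/L_c = (2.29)² × (1.732)⁴ = 5.244 × 9.009 = 47.24.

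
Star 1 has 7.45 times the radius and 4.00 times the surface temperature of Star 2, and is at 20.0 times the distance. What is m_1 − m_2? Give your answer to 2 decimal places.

-3.88

L_1/L_2 = (7.45)²(4.00)⁴ = 1.421×10^4.
F_1/F_2 = (L_1/L_2)/(d_1/d_2)² = 1.421×10^4/400.0 = 35.52.
m_1 − m_2 = −2.5 log₁₀(35.52) = -3.88.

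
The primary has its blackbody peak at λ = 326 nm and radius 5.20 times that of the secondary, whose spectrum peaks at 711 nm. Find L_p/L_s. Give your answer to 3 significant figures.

612

Wien's law gives T ∝ 1/λ_max, so T_p/T_s = λ_s/λ_p = 711/326 = 2.181.
Then L ∝ R²T⁴ gives L_p/L_s = (5.20)² × (2.181)⁴ = 27.04 × 22.63 = 611.8.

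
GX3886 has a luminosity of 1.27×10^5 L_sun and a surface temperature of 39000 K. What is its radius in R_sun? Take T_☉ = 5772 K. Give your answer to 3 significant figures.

7.81 R_sun

R/R_☉ = √(L/L_☉) / (T/T_☉)² = √(1.27×10^5) / (6.757)²
       = 356.4 / 45.65 = 7.806.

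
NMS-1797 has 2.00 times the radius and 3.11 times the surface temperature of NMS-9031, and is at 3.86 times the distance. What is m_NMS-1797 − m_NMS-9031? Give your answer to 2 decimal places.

L_NMS-1797/L_NMS-9031 = (2.00)²(3.11)⁴ = 374.2.
F_NMS-1797/F_NMS-9031 = (L_NMS-1797/L_NMS-9031)/(d_NMS-1797/d_NMS-9031)² = 374.2/14.90 = 25.11.
m_NMS-1797 − m_NMS-9031 = −2.5 log₁₀(25.11) = -3.50.

-3.50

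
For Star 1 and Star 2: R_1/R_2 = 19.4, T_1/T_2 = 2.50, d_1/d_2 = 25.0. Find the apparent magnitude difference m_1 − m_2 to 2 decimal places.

-3.43

L_1/L_2 = (19.4)²(2.50)⁴ = 1.470×10^4.
F_1/F_2 = (L_1/L_2)/(d_1/d_2)² = 1.470×10^4/625.0 = 23.52.
m_1 − m_2 = −2.5 log₁₀(23.52) = -3.43.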